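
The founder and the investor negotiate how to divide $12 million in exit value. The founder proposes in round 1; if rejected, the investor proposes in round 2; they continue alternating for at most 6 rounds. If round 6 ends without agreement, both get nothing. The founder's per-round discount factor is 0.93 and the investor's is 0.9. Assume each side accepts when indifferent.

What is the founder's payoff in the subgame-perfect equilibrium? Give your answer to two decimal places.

3.05

Round 6 (the investor proposes): the founder will accept anything ≥ 0, so the investor offers 0 and keeps 12.
Round 5 (the founder proposes): the investor can get 12 next round, worth 0.9 × 12 = 10.8 now; the founder offers that and keeps 1.2.
Round 4 (the investor proposes): the founder can get 1.2 next round, worth 0.93 × 1.2 = 1.116 now, so the investor offers 1.116, keeping 10.884.
Round 3 (the founder proposes): the investor can get 10.884 next round, worth 0.9 × 10.884 = 9.7956 now, so the founder offers 9.7956, keeping 2.2044.
Round 2 (the investor proposes): the founder can get 2.2044 next round, worth 0.93 × 2.2044 = 2.050092 now. The investor offers 2.050092 and keeps 12 − 2.050092 = 9.949908.
Round 1 (the founder proposes): the investor can get 9.949908 next round, worth 0.9 × 9.949908 = 8.9549172 now. The founder offers 8.9549172 and keeps 12 − 8.9549172 = 3.0450828.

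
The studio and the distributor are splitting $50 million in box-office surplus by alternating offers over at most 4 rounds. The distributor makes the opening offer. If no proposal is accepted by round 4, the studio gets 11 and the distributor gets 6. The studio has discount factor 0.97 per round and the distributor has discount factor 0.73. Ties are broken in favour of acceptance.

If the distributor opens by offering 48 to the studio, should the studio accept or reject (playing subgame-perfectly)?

Accept

Round 4 (the studio proposes): the distributor gets 6 if talks fail, so the studio offers 6 and keeps 44.
Round 3 (the distributor proposes): the studio can get 44 next round, worth 0.97 × 44 = 42.68 now. The distributor offers 42.68 and keeps 50 − 42.68 = 7.32.
Round 2 (the studio proposes): the distributor can get 7.32 next round, worth 0.73 × 7.32 = 5.3436 now, so the studio offers 5.3436, keeping 44.6564.
So by rejecting in round 1, the studio gets 44.6564 next round, worth 0.97 × 44.6564 = 43.316708 now.
Offer 48 ≥ 43.316708, so the studio accepts.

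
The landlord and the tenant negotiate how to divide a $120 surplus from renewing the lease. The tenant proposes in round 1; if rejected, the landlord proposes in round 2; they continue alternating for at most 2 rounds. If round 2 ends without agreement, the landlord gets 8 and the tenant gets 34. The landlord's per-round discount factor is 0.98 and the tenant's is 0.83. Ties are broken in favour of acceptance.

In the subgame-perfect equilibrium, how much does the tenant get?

Round 2 (the landlord proposes): the tenant gets 34 if talks fail, so the landlord offers 34 and keeps 86.
Round 1 (the tenant proposes): the landlord can get 86 next round, worth 0.98 × 86 = 84.28 now. The tenant offers 84.28 and keeps 120 − 84.28 = 35.72.

35.72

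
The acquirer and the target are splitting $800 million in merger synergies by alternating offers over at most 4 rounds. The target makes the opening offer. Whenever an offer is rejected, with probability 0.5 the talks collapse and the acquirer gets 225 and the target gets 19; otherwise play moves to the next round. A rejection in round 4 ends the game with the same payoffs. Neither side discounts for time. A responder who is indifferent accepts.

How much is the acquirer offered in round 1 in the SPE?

Round 4 (the acquirer proposes): the target gets 19 if talks fail, so the acquirer offers 19 and keeps 781.
Round 3 (the target proposes): rejecting gives the acquirer an expected 0.5 × 781 + 0.5 × 225 = 503; the target offers that and keeps 297.
Round 2 (the acquirer proposes): rejecting gives the target an expected 0.5 × 297 + 0.5 × 19 = 158; the acquirer offers that and keeps 642.
Round 1 (the target proposes): rejecting gives the acquirer an expected 0.5 × 642 + 0.5 × 225 = 433.5; the target offers that and keeps 366.5.

433.5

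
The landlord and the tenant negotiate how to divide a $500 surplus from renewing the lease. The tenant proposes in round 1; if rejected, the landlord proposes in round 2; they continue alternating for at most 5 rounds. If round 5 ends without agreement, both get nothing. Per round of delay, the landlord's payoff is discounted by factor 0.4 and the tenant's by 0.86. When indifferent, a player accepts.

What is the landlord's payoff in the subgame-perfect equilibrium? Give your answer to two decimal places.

Round 5 (the tenant proposes): the landlord will accept anything ≥ 0, so the tenant offers 0 and keeps 500.
Round 4 (the landlord proposes): the tenant can get 500 next round, worth 0.86 × 500 = 430 now. The landlord offers 430 and keeps 500 − 430 = 70.
Round 3 (the tenant proposes): the landlord can get 70 next round, worth 0.4 × 70 = 28 now. The tenant offers 28 and keeps 500 − 28 = 472.
Round 2 (the landlord proposes): the tenant can get 472 next round, worth 0.86 × 472 = 405.92 now; the landlord offers that and keeps 94.08.
Round 1 (the tenant proposes): the landlord can get 94.08 next round, worth 0.4 × 94.08 = 37.632 now; the tenant offers that and keeps 462.368.

37.63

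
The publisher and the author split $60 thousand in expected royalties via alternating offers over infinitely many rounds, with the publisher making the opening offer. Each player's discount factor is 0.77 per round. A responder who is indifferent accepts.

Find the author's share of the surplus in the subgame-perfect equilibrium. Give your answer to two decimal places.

Let x be the publisher's share when the publisher proposes and y be the author's share when the author proposes.
The author accepts iff offered ≥ 0.77·y, so x = 60 − 0.77y. Symmetrically y = 60 − 0.77x.
Substituting: x = 60 − 0.77(60 − 0.77x), giving x(1 − 0.77·0.77) = 60(1 − 0.77).
So x = 60 × 0.23 / 0.4071 ≈ 33.8983, and the author receives 60 − x ≈ 26.1017.

26.10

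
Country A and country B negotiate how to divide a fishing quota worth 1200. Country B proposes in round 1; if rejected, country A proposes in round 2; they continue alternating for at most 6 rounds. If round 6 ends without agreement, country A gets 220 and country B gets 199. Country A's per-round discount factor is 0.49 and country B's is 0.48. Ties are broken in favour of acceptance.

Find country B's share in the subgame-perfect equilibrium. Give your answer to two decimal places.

795.19

Round 6 (country A proposes): country B gets 199 if talks fail, so country A offers 199 and keeps 1001.
Round 5 (country B proposes): country A can get 1001 next round, worth 0.49 × 1001 = 490.49 now; country B offers that and keeps 709.51.
Round 4 (country A proposes): country B can get 709.51 next round, worth 0.48 × 709.51 = 340.5648 now; country A offers that and keeps 859.4352.
Round 3 (country B proposes): country A can get 859.4352 next round, worth 0.49 × 859.4352 = 421.123248 now; country B offers that and keeps 778.876752.
Round 2 (country A proposes): country B can get 778.876752 next round, worth 0.48 × 778.876752 = 373.86084096 now, so country A offers 373.86084096, keeping 826.13915904.
Round 1 (country B proposes): country A can get 826.13915904 next round, worth 0.49 × 826.13915904 = 404.8081879296 now. Country B offers 404.8081879296 and keeps 1200 − 404.8081879296 = 795.1918120704.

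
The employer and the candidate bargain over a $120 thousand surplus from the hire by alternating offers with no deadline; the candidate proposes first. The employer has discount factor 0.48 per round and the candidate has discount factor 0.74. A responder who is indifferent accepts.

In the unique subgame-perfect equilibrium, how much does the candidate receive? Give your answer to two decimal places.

96.77

In a stationary SPE each proposer offers the other exactly their discounted continuation value.
If the candidate keeps x when proposing and the employer keeps y when proposing, then x = 120 − 0.48y and y = 120 − 0.74x.
Solving: x = 120(1 − 0.48) / (1 − 0.74·0.48) = 62.4 / 0.6448 ≈ 96.7742.
The employer gets 120 − 96.7742 ≈ 23.2258.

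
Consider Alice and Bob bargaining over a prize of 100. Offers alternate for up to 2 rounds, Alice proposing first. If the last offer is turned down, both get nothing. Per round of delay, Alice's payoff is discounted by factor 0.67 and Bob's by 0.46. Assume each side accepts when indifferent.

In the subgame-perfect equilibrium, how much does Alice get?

54

Round 2 (Bob proposes): Alice will accept anything ≥ 0, so Bob offers 0 and keeps 100.
Round 1 (Alice proposes): Bob can get 100 next round, worth 0.46 × 100 = 46 now, so Alice offers 46, keeping 54.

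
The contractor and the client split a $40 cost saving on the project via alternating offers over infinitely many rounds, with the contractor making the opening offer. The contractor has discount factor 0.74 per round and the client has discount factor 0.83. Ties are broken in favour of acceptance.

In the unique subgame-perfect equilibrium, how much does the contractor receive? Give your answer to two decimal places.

When the contractor proposes, the client accepts any offer worth at least 0.83 times what the client would get by proposing next round; and vice versa.
This gives x = 40 − 0.83y and y = 40 − 0.74x, where x and y are each side's share when it proposes.
Hence (1 − 0.83·0.74)x = 40(1 − 0.83), i.e. 0.3858·x = 6.8.
x ≈ 17.6257; the client's share is 40 − x ≈ 22.3743.

17.63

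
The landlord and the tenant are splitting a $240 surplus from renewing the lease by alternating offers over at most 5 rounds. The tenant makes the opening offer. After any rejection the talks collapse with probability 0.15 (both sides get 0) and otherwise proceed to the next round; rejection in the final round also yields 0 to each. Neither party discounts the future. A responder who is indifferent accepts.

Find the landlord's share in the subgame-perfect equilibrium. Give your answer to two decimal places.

Round 5 (the tenant proposes): rejection yields 0 for the landlord; the tenant offers 0 and keeps 240.
Round 4 (the landlord proposes): rejecting gives the tenant an expected 0.85 × 240 = 204, so the landlord offers 204, keeping 36.
Round 3 (the tenant proposes): rejecting gives the landlord an expected 0.85 × 36 = 30.6; the tenant offers that and keeps 209.4.
Round 2 (the landlord proposes): rejecting gives the tenant an expected 0.85 × 209.4 = 177.99. The landlord offers 177.99 and keeps 240 − 177.99 = 62.01.
Round 1 (the tenant proposes): rejecting gives the landlord an expected 0.85 × 62.01 = 52.7085, so the tenant offers 52.7085, keeping 187.2915.

52.71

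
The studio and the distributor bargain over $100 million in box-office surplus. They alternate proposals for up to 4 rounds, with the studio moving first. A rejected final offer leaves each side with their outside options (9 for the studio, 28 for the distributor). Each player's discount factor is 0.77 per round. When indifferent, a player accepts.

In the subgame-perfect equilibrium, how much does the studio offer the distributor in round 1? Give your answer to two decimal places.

59.25

Round 4 (the distributor proposes): the studio gets 9 if talks fail, so the distributor offers 9 and keeps 91.
Round 3 (the studio proposes): the distributor can get 91 next round, worth 0.77 × 91 = 70.07 now, so the studio offers 70.07, keeping 29.93.
Round 2 (the distributor proposes): the studio can get 29.93 next round, worth 0.77 × 29.93 = 23.0461 now, so the distributor offers 23.0461, keeping 76.9539.
Round 1 (the studio proposes): the distributor can get 76.9539 next round, worth 0.77 × 76.9539 = 59.254503 now. The studio offers 59.254503 and keeps 100 − 59.254503 = 40.745497.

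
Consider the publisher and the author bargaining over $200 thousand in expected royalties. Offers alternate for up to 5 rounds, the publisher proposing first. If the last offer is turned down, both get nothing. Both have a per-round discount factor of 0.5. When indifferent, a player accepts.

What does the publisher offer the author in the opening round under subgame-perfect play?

Round 5 (the publisher proposes): the author will accept anything ≥ 0, so the publisher offers 0 and keeps 200.
Round 4 (the author proposes): the publisher can get 200 next round, worth 0.5 × 200 = 100 now; the author offers that and keeps 100.
Round 3 (the publisher proposes): the author can get 100 next round, worth 0.5 × 100 = 50 now; the publisher offers that and keeps 150.
Round 2 (the author proposes): the publisher can get 150 next round, worth 0.5 × 150 = 75 now. The author offers 75 and keeps 200 − 75 = 125.
Round 1 (the publisher proposes): the author can get 125 next round, worth 0.5 × 125 = 62.5 now. The publisher offers 62.5 and keeps 200 − 62.5 = 137.5.

62.5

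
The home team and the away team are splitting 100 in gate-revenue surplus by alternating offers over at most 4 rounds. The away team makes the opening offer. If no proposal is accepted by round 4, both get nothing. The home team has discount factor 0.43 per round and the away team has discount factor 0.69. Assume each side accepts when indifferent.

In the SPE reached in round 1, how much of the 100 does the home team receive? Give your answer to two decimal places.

By backward induction:
Round 4 (the home team proposes): the away team will accept anything ≥ 0, so the home team offers 0 and keeps 100.
Round 3 (the away team proposes): the home team can get 100 next round, worth 0.43 × 100 = 43 now. The away team offers 43 and keeps 100 − 43 = 57.
Round 2 (the home team proposes): the away team can get 57 next round, worth 0.69 × 57 = 39.33 now, so the home team offers 39.33, keeping 60.67.
Round 1 (the away team proposes): the home team can get 60.67 next round, worth 0.43 × 60.67 = 26.0881 now. The away team offers 26.0881 and keeps 100 − 26.0881 = 73.9119.

26.09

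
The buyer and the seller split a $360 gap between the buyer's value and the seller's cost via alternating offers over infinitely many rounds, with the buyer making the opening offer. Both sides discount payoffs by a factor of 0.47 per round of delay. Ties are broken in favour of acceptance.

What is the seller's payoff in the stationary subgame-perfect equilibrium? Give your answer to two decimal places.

115.10

In a stationary SPE each proposer offers the other exactly their discounted continuation value.
If the buyer keeps x when proposing and the seller keeps y when proposing, then x = 360 − 0.47y and y = 360 − 0.47x.
Solving: x = 360(1 − 0.47) / (1 − 0.47·0.47) = 190.8 / 0.7791 ≈ 244.8980.
The seller gets 360 − 244.8980 ≈ 115.1020.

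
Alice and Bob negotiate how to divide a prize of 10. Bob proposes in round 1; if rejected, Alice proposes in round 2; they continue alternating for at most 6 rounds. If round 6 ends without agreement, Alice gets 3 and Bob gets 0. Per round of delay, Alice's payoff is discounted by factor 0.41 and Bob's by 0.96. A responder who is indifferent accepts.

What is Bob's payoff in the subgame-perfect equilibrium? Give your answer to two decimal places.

9.14

Round 6 (Alice proposes): Bob will accept anything ≥ 0, so Alice offers 0 and keeps 10.
Round 5 (Bob proposes): Alice can get 10 next round, worth 0.41 × 10 = 4.1 now, so Bob offers 4.1, keeping 5.9.
Round 4 (Alice proposes): Bob can get 5.9 next round, worth 0.96 × 5.9 = 5.664 now. Alice offers 5.664 and keeps 10 − 5.664 = 4.336.
Round 3 (Bob proposes): Alice can get 4.336 next round, worth 0.41 × 4.336 = 1.77776 now, so Bob offers 1.77776, keeping 8.22224.
Round 2 (Alice proposes): Bob can get 8.22224 next round, worth 0.96 × 8.22224 = 7.8933504 now; Alice offers that and keeps 2.1066496.
Round 1 (Bob proposes): Alice can get 2.1066496 next round, worth 0.41 × 2.1066496 = 0.863726336 now, so Bob offers 0.863726336, keeping 9.136273664.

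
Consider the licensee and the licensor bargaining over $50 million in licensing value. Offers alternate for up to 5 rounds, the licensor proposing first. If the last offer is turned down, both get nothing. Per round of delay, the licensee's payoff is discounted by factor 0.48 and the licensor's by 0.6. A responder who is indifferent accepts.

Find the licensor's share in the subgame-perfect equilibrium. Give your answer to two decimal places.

Round 5 (the licensor proposes): rejection yields 0 for the licensee; the licensor offers 0 and keeps 50.
Round 4 (the licensee proposes): the licensor can get 50 next round, worth 0.6 × 50 = 30 now, so the licensee offers 30, keeping 20.
Round 3 (the licensor proposes): the licensee can get 20 next round, worth 0.48 × 20 = 9.6 now, so the licensor offers 9.6, keeping 40.4.
Round 2 (the licensee proposes): the licensor can get 40.4 next round, worth 0.6 × 40.4 = 24.24 now. The licensee offers 24.24 and keeps 50 − 24.24 = 25.76.
Round 1 (the licensor proposes): the licensee can get 25.76 next round, worth 0.48 × 25.76 = 12.3648 now; the licensor offers that and keeps 37.6352.

37.64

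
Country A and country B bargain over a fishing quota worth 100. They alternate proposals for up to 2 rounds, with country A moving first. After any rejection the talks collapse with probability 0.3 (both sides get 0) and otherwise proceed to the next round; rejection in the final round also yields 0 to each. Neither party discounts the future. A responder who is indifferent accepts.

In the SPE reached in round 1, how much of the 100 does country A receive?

30

Round 2 (country B proposes): country A will accept anything ≥ 0, so country B offers 0 and keeps 100.
Round 1 (country A proposes): rejecting gives country B an expected 0.7 × 100 = 70. Country A offers 70 and keeps 100 − 70 = 30.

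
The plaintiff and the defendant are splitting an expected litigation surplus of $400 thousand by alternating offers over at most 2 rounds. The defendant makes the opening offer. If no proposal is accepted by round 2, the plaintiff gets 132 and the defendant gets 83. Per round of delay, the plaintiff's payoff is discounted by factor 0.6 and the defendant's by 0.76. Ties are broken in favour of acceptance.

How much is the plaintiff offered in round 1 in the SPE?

190.2

By backward induction:
Round 2 (the plaintiff proposes): the defendant gets 83 if talks fail, so the plaintiff offers 83 and keeps 317.
Round 1 (the defendant proposes): the plaintiff can get 317 next round, worth 0.6 × 317 = 190.2 now, so the defendant offers 190.2, keeping 209.8.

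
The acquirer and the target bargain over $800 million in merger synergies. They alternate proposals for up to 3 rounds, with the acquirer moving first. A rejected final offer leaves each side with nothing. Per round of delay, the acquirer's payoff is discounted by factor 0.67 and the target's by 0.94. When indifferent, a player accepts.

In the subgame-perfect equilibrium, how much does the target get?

Round 3 (the acquirer proposes): the target will accept anything ≥ 0, so the acquirer offers 0 and keeps 800.
Round 2 (the target proposes): the acquirer can get 800 next round, worth 0.67 × 800 = 536 now. The target offers 536 and keeps 800 − 536 = 264.
Round 1 (the acquirer proposes): the target can get 264 next round, worth 0.94 × 264 = 248.16 now; the acquirer offers that and keeps 551.84.

248.16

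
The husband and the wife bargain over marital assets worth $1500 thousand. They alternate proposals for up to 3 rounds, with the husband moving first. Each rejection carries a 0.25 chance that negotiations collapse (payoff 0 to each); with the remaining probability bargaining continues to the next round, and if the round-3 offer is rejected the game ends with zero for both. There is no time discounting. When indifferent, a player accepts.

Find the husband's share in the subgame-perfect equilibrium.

1218.75

Round 3 (the husband proposes): rejection yields 0 for the wife; the husband offers 0 and keeps 1500.
Round 2 (the wife proposes): rejecting gives the husband an expected 0.75 × 1500 = 1125, so the wife offers 1125, keeping 375.
Round 1 (the husband proposes): rejecting gives the wife an expected 0.75 × 375 = 281.25, so the husband offers 281.25, keeping 1218.75.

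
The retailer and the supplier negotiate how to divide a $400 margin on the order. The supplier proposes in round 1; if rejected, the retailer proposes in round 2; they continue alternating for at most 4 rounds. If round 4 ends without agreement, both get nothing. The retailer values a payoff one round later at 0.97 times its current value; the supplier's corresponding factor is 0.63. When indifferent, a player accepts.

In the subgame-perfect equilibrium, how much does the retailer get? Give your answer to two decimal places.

Round 4 (the retailer proposes): the supplier will accept anything ≥ 0, so the retailer offers 0 and keeps 400.
Round 3 (the supplier proposes): the retailer can get 400 next round, worth 0.97 × 400 = 388 now. The supplier offers 388 and keeps 400 − 388 = 12.
Round 2 (the retailer proposes): the supplier can get 12 next round, worth 0.63 × 12 = 7.56 now. The retailer offers 7.56 and keeps 400 − 7.56 = 392.44.
Round 1 (the supplier proposes): the retailer can get 392.44 next round, worth 0.97 × 392.44 = 380.6668 now. The supplier offers 380.6668 and keeps 400 − 380.6668 = 19.3332.

380.67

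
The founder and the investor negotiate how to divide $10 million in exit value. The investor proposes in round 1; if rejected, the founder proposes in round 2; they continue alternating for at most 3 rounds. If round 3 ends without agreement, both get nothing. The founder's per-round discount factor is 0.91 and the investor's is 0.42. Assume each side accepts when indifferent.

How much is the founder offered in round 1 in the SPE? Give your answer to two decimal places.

Round 3 (the investor proposes): rejection yields 0 for the founder; the investor offers 0 and keeps 10.
Round 2 (the founder proposes): the investor can get 10 next round, worth 0.42 × 10 = 4.2 now. The founder offers 4.2 and keeps 10 − 4.2 = 5.8.
Round 1 (the investor proposes): the founder can get 5.8 next round, worth 0.91 × 5.8 = 5.278 now; the investor offers that and keeps 4.722.

5.28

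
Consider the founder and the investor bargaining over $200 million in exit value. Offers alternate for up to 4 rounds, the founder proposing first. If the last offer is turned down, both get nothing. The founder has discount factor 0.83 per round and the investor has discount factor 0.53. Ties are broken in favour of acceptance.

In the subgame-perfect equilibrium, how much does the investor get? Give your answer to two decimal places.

Work backward from the last round.
Round 4 (the investor proposes): the founder will accept anything ≥ 0, so the investor offers 0 and keeps 200.
Round 3 (the founder proposes): the investor can get 200 next round, worth 0.53 × 200 = 106 now, so the founder offers 106, keeping 94.
Round 2 (the investor proposes): the founder can get 94 next round, worth 0.83 × 94 = 78.02 now; the investor offers that and keeps 121.98.
Round 1 (the founder proposes): the investor can get 121.98 next round, worth 0.53 × 121.98 = 64.6494 now; the founder offers that and keeps 135.3506.

64.65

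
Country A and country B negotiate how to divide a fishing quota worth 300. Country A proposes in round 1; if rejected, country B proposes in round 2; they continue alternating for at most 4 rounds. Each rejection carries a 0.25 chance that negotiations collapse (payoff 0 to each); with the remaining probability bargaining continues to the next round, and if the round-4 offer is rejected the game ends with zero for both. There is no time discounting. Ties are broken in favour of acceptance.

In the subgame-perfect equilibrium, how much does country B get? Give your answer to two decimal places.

182.81

Round 4 (country B proposes): country A will accept anything ≥ 0, so country B offers 0 and keeps 300.
Round 3 (country A proposes): rejecting gives country B an expected 0.75 × 300 = 225, so country A offers 225, keeping 75.
Round 2 (country B proposes): rejecting gives country A an expected 0.75 × 75 = 56.25, so country B offers 56.25, keeping 243.75.
Round 1 (country A proposes): rejecting gives country B an expected 0.75 × 243.75 = 182.8125. Country A offers 182.8125 and keeps 300 − 182.8125 = 117.1875.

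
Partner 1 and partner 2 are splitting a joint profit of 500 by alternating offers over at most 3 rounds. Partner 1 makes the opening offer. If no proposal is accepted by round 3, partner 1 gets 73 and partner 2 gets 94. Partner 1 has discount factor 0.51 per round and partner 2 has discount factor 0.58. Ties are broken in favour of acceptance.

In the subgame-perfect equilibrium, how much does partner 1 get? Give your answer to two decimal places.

330.09

By backward induction:
Round 3 (partner 1 proposes): partner 2 gets 94 if talks fail, so partner 1 offers 94 and keeps 406.
Round 2 (partner 2 proposes): partner 1 can get 406 next round, worth 0.51 × 406 = 207.06 now, so partner 2 offers 207.06, keeping 292.94.
Round 1 (partner 1 proposes): partner 2 can get 292.94 next round, worth 0.58 × 292.94 = 169.9052 now; partner 1 offers that and keeps 330.0948.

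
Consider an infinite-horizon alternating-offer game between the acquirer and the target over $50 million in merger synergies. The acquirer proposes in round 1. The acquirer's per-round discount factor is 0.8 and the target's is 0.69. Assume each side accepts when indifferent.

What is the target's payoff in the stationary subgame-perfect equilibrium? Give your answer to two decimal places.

When the acquirer proposes, the target accepts any offer worth at least 0.69 times what the target would get by proposing next round; and vice versa.
This gives x = 50 − 0.69y and y = 50 − 0.8x, where x and y are each side's share when it proposes.
Hence (1 − 0.69·0.8)x = 50(1 − 0.69), i.e. 0.448·x = 15.5.
x ≈ 34.5982; the target's share is 50 − x ≈ 15.4018.

15.40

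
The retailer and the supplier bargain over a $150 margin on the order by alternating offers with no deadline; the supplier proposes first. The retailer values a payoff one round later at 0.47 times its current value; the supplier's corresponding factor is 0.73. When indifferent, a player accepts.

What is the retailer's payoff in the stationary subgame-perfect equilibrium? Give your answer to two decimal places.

28.98

Let x be the supplier's share when the supplier proposes and y be the retailer's share when the retailer proposes.
The retailer accepts iff offered ≥ 0.47·y, so x = 150 − 0.47y. Symmetrically y = 150 − 0.73x.
Substituting: x = 150 − 0.47(150 − 0.73x), giving x(1 − 0.73·0.47) = 150(1 − 0.47).
So x = 150 × 0.53 / 0.6569 ≈ 121.0230, and the retailer receives 150 − x ≈ 28.9770.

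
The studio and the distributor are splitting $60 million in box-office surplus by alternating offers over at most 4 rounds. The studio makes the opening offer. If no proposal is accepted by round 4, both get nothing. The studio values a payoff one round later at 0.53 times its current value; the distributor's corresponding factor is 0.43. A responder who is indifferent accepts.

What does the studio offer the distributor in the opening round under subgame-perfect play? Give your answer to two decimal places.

Round 4 (the distributor proposes): rejection yields 0 for the studio; the distributor offers 0 and keeps 60.
Round 3 (the studio proposes): the distributor can get 60 next round, worth 0.43 × 60 = 25.8 now; the studio offers that and keeps 34.2.
Round 2 (the distributor proposes): the studio can get 34.2 next round, worth 0.53 × 34.2 = 18.126 now, so the distributor offers 18.126, keeping 41.874.
Round 1 (the studio proposes): the distributor can get 41.874 next round, worth 0.43 × 41.874 = 18.00582 now. The studio offers 18.00582 and keeps 60 − 18.00582 = 41.99418.

18.01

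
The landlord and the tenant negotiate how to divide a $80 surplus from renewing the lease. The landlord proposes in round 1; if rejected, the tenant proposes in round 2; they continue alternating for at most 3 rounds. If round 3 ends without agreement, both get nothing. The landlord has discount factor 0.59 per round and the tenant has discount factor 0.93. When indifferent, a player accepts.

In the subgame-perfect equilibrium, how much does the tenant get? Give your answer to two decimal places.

30.50

Work backward from the last round.
Round 3 (the landlord proposes): the tenant will accept anything ≥ 0, so the landlord offers 0 and keeps 80.
Round 2 (the tenant proposes): the landlord can get 80 next round, worth 0.59 × 80 = 47.2 now; the tenant offers that and keeps 32.8.
Round 1 (the landlord proposes): the tenant can get 32.8 next round, worth 0.93 × 32.8 = 30.504 now; the landlord offers that and keeps 49.496.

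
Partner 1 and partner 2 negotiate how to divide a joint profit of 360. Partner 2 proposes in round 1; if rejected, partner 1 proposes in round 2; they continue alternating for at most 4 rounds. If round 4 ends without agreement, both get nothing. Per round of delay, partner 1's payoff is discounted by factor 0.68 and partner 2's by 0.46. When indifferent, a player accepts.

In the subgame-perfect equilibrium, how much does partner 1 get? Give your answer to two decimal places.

208.77

Solve by backward induction from round 4.
Round 4 (partner 1 proposes): partner 2 will accept anything ≥ 0, so partner 1 offers 0 and keeps 360.
Round 3 (partner 2 proposes): partner 1 can get 360 next round, worth 0.68 × 360 = 244.8 now. Partner 2 offers 244.8 and keeps 360 − 244.8 = 115.2.
Round 2 (partner 1 proposes): partner 2 can get 115.2 next round, worth 0.46 × 115.2 = 52.992 now; partner 1 offers that and keeps 307.008.
Round 1 (partner 2 proposes): partner 1 can get 307.008 next round, worth 0.68 × 307.008 = 208.76544 now. Partner 2 offers 208.76544 and keeps 360 − 208.76544 = 151.23456.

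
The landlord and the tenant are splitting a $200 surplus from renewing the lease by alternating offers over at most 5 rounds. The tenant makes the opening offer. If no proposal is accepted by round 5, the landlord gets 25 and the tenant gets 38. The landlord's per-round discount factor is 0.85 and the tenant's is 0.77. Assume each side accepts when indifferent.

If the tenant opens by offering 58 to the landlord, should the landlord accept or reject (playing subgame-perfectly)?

Round 5 (the tenant proposes): the landlord gets 25 if talks fail, so the tenant offers 25 and keeps 175.
Round 4 (the landlord proposes): the tenant can get 175 next round, worth 0.77 × 175 = 134.75 now, so the landlord offers 134.75, keeping 65.25.
Round 3 (the tenant proposes): the landlord can get 65.25 next round, worth 0.85 × 65.25 = 55.4625 now. The tenant offers 55.4625 and keeps 200 − 55.4625 = 144.5375.
Round 2 (the landlord proposes): the tenant can get 144.5375 next round, worth 0.77 × 144.5375 = 111.293875 now; the landlord offers that and keeps 88.706125.
So by rejecting in round 1, the landlord gets 88.706125 next round, worth 0.85 × 88.706125 = 75.40020625 now.
Offer 58 < 75.40020625, so the landlord rejects.

Reject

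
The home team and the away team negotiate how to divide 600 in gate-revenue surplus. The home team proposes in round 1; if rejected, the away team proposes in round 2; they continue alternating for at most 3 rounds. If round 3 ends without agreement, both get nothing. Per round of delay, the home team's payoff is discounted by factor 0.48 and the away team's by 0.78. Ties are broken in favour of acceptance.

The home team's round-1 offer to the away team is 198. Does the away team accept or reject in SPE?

Work out the away team's continuation value if the offer is rejected.
Round 3 (the home team proposes): rejection yields 0 for the away team; the home team offers 0 and keeps 600.
Round 2 (the away team proposes): the home team can get 600 next round, worth 0.48 × 600 = 288 now, so the away team offers 288, keeping 312.
So by rejecting in round 1, the away team gets 312 next round, worth 0.78 × 312 = 243.36 now.
Offer 198 < 243.36, so the away team rejects.

Reject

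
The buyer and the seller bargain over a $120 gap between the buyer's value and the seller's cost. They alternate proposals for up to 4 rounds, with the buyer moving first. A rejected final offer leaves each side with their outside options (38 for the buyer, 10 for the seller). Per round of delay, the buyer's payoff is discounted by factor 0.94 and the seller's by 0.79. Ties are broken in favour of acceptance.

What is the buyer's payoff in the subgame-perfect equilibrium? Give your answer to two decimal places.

66.21

Round 4 (the seller proposes): the buyer gets 38 if talks fail, so the seller offers 38 and keeps 82.
Round 3 (the buyer proposes): the seller can get 82 next round, worth 0.79 × 82 = 64.78 now; the buyer offers that and keeps 55.22.
Round 2 (the seller proposes): the buyer can get 55.22 next round, worth 0.94 × 55.22 = 51.9068 now; the seller offers that and keeps 68.0932.
Round 1 (the buyer proposes): the seller can get 68.0932 next round, worth 0.79 × 68.0932 = 53.793628 now; the buyer offers that and keeps 66.206372.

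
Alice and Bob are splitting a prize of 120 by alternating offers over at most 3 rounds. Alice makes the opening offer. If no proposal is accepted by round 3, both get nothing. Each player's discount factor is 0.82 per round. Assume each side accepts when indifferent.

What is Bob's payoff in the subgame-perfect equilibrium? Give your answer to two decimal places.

17.71

Round 3 (Alice proposes): Bob will accept anything ≥ 0, so Alice offers 0 and keeps 120.
Round 2 (Bob proposes): Alice can get 120 next round, worth 0.82 × 120 = 98.4 now, so Bob offers 98.4, keeping 21.6.
Round 1 (Alice proposes): Bob can get 21.6 next round, worth 0.82 × 21.6 = 17.712 now; Alice offers that and keeps 102.288.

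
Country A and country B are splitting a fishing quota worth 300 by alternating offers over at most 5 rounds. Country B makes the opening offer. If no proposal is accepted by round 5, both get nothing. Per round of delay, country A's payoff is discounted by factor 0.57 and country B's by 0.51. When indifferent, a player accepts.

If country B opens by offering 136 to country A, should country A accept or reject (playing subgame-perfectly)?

Round 5 (country B proposes): rejection yields 0 for country A; country B offers 0 and keeps 300.
Round 4 (country A proposes): country B can get 300 next round, worth 0.51 × 300 = 153 now, so country A offers 153, keeping 147.
Round 3 (country B proposes): country A can get 147 next round, worth 0.57 × 147 = 83.79 now, so country B offers 83.79, keeping 216.21.
Round 2 (country A proposes): country B can get 216.21 next round, worth 0.51 × 216.21 = 110.2671 now. Country A offers 110.2671 and keeps 300 − 110.2671 = 189.7329.
So by rejecting in round 1, country A gets 189.7329 next round, worth 0.57 × 189.7329 = 108.147753 now.
Offer 136 ≥ 108.147753, so country A accepts.

Accept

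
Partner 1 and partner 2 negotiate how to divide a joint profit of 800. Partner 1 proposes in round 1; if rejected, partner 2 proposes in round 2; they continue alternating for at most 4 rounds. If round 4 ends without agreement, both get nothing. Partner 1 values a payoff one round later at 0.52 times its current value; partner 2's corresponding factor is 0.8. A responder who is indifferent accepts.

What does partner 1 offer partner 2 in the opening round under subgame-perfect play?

Round 4 (partner 2 proposes): rejection yields 0 for partner 1; partner 2 offers 0 and keeps 800.
Round 3 (partner 1 proposes): partner 2 can get 800 next round, worth 0.8 × 800 = 640 now; partner 1 offers that and keeps 160.
Round 2 (partner 2 proposes): partner 1 can get 160 next round, worth 0.52 × 160 = 83.2 now, so partner 2 offers 83.2, keeping 716.8.
Round 1 (partner 1 proposes): partner 2 can get 716.8 next round, worth 0.8 × 716.8 = 573.44 now, so partner 1 offers 573.44, keeping 226.56.

573.44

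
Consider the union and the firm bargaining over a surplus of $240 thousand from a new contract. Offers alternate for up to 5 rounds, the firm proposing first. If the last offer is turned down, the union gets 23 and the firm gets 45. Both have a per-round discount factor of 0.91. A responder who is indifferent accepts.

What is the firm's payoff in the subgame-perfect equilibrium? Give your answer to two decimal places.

Round 5 (the firm proposes): the union gets 23 if talks fail, so the firm offers 23 and keeps 217.
Round 4 (the union proposes): the firm can get 217 next round, worth 0.91 × 217 = 197.47 now, so the union offers 197.47, keeping 42.53.
Round 3 (the firm proposes): the union can get 42.53 next round, worth 0.91 × 42.53 = 38.7023 now; the firm offers that and keeps 201.2977.
Round 2 (the union proposes): the firm can get 201.2977 next round, worth 0.91 × 201.2977 = 183.180907 now; the union offers that and keeps 56.819093.
Round 1 (the firm proposes): the union can get 56.819093 next round, worth 0.91 × 56.819093 = 51.70537463 now; the firm offers that and keeps 188.29462537.

188.29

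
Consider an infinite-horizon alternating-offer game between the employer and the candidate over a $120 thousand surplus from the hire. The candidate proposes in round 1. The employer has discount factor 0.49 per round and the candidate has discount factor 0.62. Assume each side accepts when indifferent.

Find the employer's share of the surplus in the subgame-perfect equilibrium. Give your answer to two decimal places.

In a stationary SPE each proposer offers the other exactly their discounted continuation value.
If the candidate keeps x when proposing and the employer keeps y when proposing, then x = 120 − 0.49y and y = 120 − 0.62x.
Solving: x = 120(1 − 0.49) / (1 − 0.62·0.49) = 61.2 / 0.6962 ≈ 87.9058.
The employer gets 120 − 87.9058 ≈ 32.0942.

32.09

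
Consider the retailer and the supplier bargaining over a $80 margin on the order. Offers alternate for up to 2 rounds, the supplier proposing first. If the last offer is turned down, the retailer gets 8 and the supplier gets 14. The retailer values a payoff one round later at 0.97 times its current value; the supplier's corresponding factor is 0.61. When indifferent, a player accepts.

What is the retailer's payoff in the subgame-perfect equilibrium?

64.02

Round 2 (the retailer proposes): the supplier gets 14 if talks fail, so the retailer offers 14 and keeps 66.
Round 1 (the supplier proposes): the retailer can get 66 next round, worth 0.97 × 66 = 64.02 now; the supplier offers that and keeps 15.98.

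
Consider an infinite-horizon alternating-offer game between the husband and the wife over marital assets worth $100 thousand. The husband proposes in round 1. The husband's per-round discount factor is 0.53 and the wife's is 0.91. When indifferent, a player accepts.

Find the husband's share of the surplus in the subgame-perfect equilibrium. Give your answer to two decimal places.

Let x be the husband's share when the husband proposes and y be the wife's share when the wife proposes.
The wife accepts iff offered ≥ 0.91·y, so x = 100 − 0.91y. Symmetrically y = 100 − 0.53x.
Substituting: x = 100 − 0.91(100 − 0.53x), giving x(1 − 0.53·0.91) = 100(1 − 0.91).
So x = 100 × 0.09 / 0.5177 ≈ 17.3846, and the wife receives 100 − x ≈ 82.6154.

17.38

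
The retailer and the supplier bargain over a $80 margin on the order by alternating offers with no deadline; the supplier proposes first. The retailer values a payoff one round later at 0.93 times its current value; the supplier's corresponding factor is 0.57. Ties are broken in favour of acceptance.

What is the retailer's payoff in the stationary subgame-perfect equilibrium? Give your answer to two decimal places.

Let x be the supplier's share when the supplier proposes and y be the retailer's share when the retailer proposes.
The retailer accepts iff offered ≥ 0.93·y, so x = 80 − 0.93y. Symmetrically y = 80 − 0.57x.
Substituting: x = 80 − 0.93(80 − 0.57x), giving x(1 − 0.57·0.93) = 80(1 − 0.93).
So x = 80 × 0.07 / 0.4699 ≈ 11.9174, and the retailer receives 80 − x ≈ 68.0826.

68.08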